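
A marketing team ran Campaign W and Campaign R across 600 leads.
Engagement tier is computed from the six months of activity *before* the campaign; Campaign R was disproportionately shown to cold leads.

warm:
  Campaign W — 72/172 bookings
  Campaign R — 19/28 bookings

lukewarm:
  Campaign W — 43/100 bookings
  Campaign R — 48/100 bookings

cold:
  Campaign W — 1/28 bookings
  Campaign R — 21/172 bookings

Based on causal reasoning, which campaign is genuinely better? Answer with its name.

Within every engagement tier level Campaign R has the higher rate, yet pooled Campaign W does — Simpson's reversal.
Engagement tier is set before the campaign has any effect — it is not caused by the campaign — and it independently drives the outcome. That makes it a confounder, so the causal comparison is within engagement tier levels.
Within each level — warm: 41.9% vs 67.9%; lukewarm: 43.0% vs 48.0%; cold: 3.6% vs 12.2% — Campaign R is higher every time.

Campaign R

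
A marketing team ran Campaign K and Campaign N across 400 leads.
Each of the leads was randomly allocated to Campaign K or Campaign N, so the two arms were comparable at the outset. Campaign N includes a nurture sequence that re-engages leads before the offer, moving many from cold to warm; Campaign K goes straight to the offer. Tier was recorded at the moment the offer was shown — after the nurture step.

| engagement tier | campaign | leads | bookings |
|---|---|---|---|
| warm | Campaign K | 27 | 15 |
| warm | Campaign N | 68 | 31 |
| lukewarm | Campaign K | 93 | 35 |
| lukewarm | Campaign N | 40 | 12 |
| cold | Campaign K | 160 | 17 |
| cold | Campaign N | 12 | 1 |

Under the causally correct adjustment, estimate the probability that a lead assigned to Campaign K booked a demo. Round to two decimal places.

Stratifying would compare campaigns among leads the campaigns themselves sorted into engagement tier groups — a form of selection on an intermediate. The unconditioned pooled rates give the total causal effect.
So P(outcome | do(Campaign K)) is just the pooled rate for Campaign K: 67/280 = 0.239.

0.24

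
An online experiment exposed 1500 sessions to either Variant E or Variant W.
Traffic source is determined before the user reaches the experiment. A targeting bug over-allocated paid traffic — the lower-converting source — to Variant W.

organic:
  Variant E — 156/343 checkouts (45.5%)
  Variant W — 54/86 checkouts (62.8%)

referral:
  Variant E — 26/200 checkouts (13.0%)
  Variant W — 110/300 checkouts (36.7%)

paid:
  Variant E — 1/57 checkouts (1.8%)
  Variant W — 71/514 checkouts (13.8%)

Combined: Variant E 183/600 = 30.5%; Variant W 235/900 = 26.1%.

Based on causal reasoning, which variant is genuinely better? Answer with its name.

Variant W

Within every traffic source level Variant W has the higher rate, yet pooled Variant E does — Simpson's reversal.
Nothing the variant does changes traffic source; the imbalance is an allocation artefact. With traffic source also predicting the outcome, the pooled figure is confounded, and the within-stratum comparison is the causal one.
Within each level — organic: 45.5% vs 62.8%; referral: 13.0% vs 36.7%; paid: 1.8% vs 13.8% — Variant W is higher every time.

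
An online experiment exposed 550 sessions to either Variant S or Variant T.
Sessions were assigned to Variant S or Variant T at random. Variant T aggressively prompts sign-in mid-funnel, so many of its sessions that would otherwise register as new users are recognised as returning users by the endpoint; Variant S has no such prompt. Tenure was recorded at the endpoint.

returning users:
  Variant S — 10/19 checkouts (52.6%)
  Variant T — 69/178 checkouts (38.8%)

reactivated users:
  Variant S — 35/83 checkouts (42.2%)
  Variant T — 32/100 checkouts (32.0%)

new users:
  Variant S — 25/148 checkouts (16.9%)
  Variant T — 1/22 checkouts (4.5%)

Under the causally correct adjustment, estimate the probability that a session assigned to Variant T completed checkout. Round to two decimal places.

Because the variant influences user tenure, user tenure is a post-treatment mediator, not a confounder. Stratifying on it would bias the estimate; the causal effect is the crude pooled difference.
So P(outcome | do(Variant T)) is just the pooled rate for Variant T: 102/300 = 0.340.

0.34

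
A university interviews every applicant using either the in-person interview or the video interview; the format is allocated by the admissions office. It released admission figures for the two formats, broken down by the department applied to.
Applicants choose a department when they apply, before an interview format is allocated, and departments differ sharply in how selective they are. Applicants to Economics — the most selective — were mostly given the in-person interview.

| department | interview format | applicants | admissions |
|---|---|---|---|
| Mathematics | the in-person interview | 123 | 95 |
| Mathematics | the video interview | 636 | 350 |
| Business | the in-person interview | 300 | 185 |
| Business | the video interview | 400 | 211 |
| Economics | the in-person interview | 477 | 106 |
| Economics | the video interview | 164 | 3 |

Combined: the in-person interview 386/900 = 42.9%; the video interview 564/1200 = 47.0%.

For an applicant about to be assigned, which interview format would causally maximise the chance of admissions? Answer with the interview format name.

The imbalance in department arose from how applicants were allocated, not from anything the interview format did; and department independently affects the outcome. The pooled gap is confounded — condition on department.
Within each level — Mathematics: 77.2% vs 55.0%; Business: 61.7% vs 52.8%; Economics: 22.2% vs 1.8% — the in-person interview is higher every time.

the in-person interview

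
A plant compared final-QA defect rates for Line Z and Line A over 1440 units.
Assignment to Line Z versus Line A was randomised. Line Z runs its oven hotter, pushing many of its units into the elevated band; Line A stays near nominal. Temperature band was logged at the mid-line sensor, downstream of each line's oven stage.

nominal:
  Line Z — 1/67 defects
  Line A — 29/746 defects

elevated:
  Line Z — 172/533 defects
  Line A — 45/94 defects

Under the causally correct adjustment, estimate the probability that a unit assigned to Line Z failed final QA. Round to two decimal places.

In-process temperature band lies on the pathway line → in-process temperature band → outcome, so adjusting for it blocks the indirect effect. For the total causal effect of line, use the unadjusted pooled rates.
So P(outcome | do(Line Z)) is just the pooled rate for Line Z: 173/600 = 0.288.

0.29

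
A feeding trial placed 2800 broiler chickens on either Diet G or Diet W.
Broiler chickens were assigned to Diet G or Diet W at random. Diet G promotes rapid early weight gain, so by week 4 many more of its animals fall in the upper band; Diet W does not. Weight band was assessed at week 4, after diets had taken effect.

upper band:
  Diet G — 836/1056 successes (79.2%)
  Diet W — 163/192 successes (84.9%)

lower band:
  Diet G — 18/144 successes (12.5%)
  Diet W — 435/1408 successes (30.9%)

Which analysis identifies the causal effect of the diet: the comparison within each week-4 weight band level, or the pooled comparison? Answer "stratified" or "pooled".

Within every week-4 weight band level Diet W has the higher rate, yet pooled Diet G does — Simpson's reversal.
Stratifying would compare diets among broiler chickens the diets themselves sorted into week-4 weight band groups — a form of selection on an intermediate. The unconditioned pooled rates give the total causal effect.
Pooled: Diet G 71.2% vs Diet W 37.4%; Diet G is higher overall.

pooled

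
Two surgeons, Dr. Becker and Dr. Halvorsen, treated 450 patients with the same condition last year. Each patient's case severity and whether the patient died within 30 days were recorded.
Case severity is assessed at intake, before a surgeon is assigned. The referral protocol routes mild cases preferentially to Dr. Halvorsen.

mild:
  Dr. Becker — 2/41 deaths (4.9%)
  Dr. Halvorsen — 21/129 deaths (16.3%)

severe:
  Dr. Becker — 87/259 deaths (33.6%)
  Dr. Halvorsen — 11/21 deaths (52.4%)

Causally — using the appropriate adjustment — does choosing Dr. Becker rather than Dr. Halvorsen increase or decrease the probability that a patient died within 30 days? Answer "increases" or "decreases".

decreases

Dr. Becker is lower inside every case severity stratum but Dr. Halvorsen is lower in aggregate. Whether to stratify depends on how case severity relates to the surgeon.
The imbalance in case severity arose from how patients were allocated, not from anything the surgeon did; and case severity independently affects the outcome. The pooled gap is confounded — condition on case severity.
Within each level — mild: 4.9% vs 16.3%; severe: 33.6% vs 52.4% — Dr. Becker is lower every time.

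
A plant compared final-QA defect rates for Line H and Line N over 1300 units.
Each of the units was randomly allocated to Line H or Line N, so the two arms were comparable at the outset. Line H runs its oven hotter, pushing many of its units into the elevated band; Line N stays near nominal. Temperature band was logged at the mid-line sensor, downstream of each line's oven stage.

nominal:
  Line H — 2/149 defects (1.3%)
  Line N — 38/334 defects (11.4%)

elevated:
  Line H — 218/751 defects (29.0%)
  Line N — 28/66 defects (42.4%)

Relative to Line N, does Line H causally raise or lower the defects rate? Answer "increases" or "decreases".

increases

In-process temperature band here is a post-treatment variable shaped by the line; conditioning on it would introduce bias rather than remove it. The overall comparison is the causal one.
Pooled: Line H 24.4% vs Line N 16.5%; Line N is lower overall.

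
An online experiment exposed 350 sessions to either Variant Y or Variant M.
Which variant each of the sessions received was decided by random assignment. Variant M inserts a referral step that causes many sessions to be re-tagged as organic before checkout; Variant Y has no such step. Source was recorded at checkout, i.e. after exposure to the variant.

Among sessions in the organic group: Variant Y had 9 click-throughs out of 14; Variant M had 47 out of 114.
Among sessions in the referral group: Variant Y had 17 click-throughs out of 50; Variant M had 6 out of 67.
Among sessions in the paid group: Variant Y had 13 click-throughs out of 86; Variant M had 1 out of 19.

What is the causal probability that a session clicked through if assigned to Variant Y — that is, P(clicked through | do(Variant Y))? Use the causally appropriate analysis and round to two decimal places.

0.26

Traffic source is downstream of the variant. One should not condition on a consequence of treatment, so the overall rates are the right comparison.
So P(outcome | do(Variant Y)) is just the pooled rate for Variant Y: 39/150 = 0.260.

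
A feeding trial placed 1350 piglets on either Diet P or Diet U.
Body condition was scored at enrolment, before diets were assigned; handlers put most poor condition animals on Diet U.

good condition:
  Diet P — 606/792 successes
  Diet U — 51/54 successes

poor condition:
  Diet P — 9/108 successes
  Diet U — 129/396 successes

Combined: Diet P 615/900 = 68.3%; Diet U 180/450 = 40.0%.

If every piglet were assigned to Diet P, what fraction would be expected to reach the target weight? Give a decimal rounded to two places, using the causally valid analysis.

Starting body condition differs across diets for reasons unrelated to any effect of the diet itself, and it separately predicts the outcome — a classic confounder. We must compare within starting body condition levels.
Standardising Diet P to the population starting body condition mix: 0.627·606/792 + 0.373·9/108 = 0.511.

0.51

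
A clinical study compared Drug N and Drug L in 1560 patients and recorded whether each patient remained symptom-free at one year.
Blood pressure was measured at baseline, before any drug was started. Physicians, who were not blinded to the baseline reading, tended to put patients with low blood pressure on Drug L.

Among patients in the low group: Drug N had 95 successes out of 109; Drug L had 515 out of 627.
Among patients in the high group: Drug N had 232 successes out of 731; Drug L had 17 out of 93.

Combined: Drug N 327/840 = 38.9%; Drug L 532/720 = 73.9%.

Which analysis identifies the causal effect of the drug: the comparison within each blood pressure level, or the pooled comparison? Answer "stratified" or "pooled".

Drug N is higher inside every blood pressure stratum but Drug L is higher in aggregate. Whether to stratify depends on how blood pressure relates to the drug.
Blood pressure differs across drugs for reasons unrelated to any effect of the drug itself, and it separately predicts the outcome — a classic confounder. We must compare within blood pressure levels.
Within each level — low: 87.2% vs 82.1%; high: 31.7% vs 18.3% — Drug N is higher every time.

stratified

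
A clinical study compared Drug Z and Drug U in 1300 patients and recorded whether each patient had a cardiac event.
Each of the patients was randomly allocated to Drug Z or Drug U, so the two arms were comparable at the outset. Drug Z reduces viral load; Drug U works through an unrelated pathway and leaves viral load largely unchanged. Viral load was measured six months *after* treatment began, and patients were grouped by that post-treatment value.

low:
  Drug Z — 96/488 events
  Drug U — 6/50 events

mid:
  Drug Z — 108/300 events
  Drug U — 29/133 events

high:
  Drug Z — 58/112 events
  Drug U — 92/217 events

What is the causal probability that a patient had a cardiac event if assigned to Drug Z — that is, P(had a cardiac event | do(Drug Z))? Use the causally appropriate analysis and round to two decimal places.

0.29

The distribution of viral load is itself part of what the drug does — it is an intermediate outcome. Holding it fixed would remove that part of the effect; the total effect is the pooled difference.
So P(outcome | do(Drug Z)) is just the pooled rate for Drug Z: 262/900 = 0.291.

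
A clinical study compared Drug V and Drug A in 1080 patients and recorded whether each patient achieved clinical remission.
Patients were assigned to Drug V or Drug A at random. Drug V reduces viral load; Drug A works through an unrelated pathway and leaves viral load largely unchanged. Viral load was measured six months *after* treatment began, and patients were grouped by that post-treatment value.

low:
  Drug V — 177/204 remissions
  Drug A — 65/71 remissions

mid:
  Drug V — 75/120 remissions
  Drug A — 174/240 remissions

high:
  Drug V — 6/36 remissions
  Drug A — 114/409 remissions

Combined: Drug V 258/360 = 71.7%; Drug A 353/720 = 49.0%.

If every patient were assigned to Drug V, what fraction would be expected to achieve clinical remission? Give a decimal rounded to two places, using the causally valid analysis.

Drug A is higher inside every viral load stratum but Drug V is higher in aggregate. Whether to stratify depends on how viral load relates to the drug.
Stratifying would compare drugs among patients the drugs themselves sorted into viral load groups — a form of selection on an intermediate. The unconditioned pooled rates give the total causal effect.
So P(outcome | do(Drug V)) is just the pooled rate for Drug V: 258/360 = 0.717.

0.72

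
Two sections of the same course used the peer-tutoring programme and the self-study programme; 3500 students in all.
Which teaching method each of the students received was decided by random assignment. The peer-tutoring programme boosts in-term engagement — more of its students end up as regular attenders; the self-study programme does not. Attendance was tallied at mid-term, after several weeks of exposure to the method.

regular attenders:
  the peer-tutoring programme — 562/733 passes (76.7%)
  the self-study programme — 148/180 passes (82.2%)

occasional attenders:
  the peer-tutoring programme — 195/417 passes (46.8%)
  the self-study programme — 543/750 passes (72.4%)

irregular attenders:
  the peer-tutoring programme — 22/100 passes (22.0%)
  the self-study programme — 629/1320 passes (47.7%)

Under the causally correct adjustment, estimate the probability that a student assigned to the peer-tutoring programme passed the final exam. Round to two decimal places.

0.62

The distribution of mid-term attendance is itself part of what the teaching method does — it is an intermediate outcome. Holding it fixed would remove that part of the effect; the total effect is the pooled difference.
So P(outcome | do(the peer-tutoring programme)) is just the pooled rate for the peer-tutoring programme: 779/1250 = 0.623.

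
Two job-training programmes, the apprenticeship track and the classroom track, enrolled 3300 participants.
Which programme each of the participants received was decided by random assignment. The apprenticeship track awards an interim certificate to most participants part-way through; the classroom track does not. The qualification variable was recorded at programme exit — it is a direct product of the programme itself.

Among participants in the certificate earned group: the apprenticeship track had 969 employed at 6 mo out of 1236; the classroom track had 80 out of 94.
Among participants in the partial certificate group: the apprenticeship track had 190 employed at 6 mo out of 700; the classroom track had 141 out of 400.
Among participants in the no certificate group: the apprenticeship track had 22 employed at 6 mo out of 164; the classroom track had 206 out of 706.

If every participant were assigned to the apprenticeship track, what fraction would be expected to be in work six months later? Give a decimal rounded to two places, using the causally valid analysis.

0.56

Qualification attained during the programme is downstream of the programme. One should not condition on a consequence of treatment, so the overall rates are the right comparison.
So P(outcome | do(the apprenticeship track)) is just the pooled rate for the apprenticeship track: 1181/2100 = 0.562.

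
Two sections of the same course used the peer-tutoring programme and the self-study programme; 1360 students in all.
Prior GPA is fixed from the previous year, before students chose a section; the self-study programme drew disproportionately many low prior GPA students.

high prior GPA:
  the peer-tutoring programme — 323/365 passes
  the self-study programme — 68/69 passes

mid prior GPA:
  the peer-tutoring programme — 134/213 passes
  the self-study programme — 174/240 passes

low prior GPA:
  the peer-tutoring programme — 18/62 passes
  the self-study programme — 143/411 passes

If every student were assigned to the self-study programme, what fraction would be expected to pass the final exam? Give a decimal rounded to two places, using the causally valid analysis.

0.68

the self-study programme is higher inside every prior GPA band stratum but the peer-tutoring programme is higher in aggregate. Whether to stratify depends on how prior GPA band relates to the teaching method.
Nothing the teaching method does changes prior GPA band; the imbalance is an allocation artefact. With prior GPA band also predicting the outcome, the pooled figure is confounded, and the within-stratum comparison is the causal one.
Standardising the self-study programme to the population prior GPA band mix: 0.319·68/69 + 0.333·174/240 + 0.348·143/411 = 0.677.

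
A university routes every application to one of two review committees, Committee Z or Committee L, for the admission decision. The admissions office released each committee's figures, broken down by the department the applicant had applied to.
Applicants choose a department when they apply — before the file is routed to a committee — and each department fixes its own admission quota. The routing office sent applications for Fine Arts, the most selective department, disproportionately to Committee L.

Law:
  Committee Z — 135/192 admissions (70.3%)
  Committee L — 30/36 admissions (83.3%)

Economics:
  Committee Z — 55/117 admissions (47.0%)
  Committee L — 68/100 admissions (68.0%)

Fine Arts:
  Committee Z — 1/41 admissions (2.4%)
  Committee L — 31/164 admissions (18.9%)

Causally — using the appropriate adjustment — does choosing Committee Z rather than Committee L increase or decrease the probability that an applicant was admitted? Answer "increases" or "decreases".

Department is set before the review committee has any effect — it is not caused by the review committee — and it independently drives the outcome. That makes it a confounder, so the causal comparison is within department levels.
Within each level — Law: 70.3% vs 83.3%; Economics: 47.0% vs 68.0%; Fine Arts: 2.4% vs 18.9% — Committee L is higher every time.

decreases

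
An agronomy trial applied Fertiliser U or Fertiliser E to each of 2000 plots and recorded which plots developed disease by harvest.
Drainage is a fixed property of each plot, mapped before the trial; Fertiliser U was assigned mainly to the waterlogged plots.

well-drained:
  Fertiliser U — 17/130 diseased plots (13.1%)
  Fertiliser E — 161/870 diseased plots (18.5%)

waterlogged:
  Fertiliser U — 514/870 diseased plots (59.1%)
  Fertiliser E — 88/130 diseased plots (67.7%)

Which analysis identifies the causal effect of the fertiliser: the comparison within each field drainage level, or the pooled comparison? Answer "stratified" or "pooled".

stratified

Since field drainage is a pre-existing factor (not a product of the fertiliser) and it affects the outcome on its own, it is a confounder. The stratified rates, not the pooled rate, identify the causal effect.
Within each level — well-drained: 13.1% vs 18.5%; waterlogged: 59.1% vs 67.7% — Fertiliser U is lower every time.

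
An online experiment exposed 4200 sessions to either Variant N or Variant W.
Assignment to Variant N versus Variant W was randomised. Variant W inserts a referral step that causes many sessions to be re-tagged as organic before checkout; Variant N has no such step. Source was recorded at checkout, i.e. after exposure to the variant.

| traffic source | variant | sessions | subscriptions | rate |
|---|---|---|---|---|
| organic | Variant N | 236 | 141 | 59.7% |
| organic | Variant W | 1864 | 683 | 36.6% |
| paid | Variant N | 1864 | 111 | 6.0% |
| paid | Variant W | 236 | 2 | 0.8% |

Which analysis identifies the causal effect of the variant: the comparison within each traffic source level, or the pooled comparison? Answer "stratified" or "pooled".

pooled

Within every traffic source level Variant N has the higher rate, yet pooled Variant W does — Simpson's reversal.
The distribution of traffic source is itself part of what the variant does — it is an intermediate outcome. Holding it fixed would remove that part of the effect; the total effect is the pooled difference.
Pooled: Variant N 12.0% vs Variant W 32.6%; Variant W is higher overall.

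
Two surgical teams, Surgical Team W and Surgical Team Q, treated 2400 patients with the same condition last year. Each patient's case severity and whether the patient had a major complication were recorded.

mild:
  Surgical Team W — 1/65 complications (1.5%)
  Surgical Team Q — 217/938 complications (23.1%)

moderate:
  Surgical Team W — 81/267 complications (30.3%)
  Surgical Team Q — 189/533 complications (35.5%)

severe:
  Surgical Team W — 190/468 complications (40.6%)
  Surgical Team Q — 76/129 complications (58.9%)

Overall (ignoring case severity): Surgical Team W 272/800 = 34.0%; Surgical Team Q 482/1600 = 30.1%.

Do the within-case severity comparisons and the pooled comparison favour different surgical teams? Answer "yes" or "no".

yes

Within each case severity level (mild 1.5% vs 23.1%; moderate 30.3% vs 35.5%; severe 40.6% vs 58.9%), Surgical Team W has the lower rate every time. Pooled: 34.0% vs 30.1% — Surgical Team Q has the lower rate overall. The two comparisons disagree.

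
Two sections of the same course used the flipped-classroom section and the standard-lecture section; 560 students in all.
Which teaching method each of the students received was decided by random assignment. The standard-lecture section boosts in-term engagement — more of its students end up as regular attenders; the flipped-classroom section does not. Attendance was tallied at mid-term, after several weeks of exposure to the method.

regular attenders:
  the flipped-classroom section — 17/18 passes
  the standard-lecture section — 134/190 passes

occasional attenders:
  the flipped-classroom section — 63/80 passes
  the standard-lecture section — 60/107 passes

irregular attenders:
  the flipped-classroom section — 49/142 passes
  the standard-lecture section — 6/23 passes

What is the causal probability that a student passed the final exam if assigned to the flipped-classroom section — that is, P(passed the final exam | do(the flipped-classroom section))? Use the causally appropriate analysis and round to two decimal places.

the flipped-classroom section is higher inside every mid-term attendance stratum but the standard-lecture section is higher in aggregate. Whether to stratify depends on how mid-term attendance relates to the teaching method.
The distribution of mid-term attendance is itself part of what the teaching method does — it is an intermediate outcome. Holding it fixed would remove that part of the effect; the total effect is the pooled difference.
So P(outcome | do(the flipped-classroom section)) is just the pooled rate for the flipped-classroom section: 129/240 = 0.537.

0.54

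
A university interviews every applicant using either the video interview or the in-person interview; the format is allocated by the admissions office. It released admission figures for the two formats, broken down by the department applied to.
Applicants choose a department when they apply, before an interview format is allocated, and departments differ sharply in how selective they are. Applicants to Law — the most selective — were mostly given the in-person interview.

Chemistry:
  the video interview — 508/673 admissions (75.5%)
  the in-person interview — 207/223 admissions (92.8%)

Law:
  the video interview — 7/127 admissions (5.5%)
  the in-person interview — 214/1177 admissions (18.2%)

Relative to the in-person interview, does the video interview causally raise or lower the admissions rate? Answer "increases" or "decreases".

decreases

Within every department level the in-person interview has the higher rate, yet pooled the video interview does — Simpson's reversal.
Department satisfies the back-door criterion: it is not a descendant of the interview format, and it blocks the spurious path from interview format to outcome. Adjusting for it (i.e., using the within-department rates) gives the causal effect.
Within each level — Chemistry: 75.5% vs 92.8%; Law: 5.5% vs 18.2% — the in-person interview is higher every time.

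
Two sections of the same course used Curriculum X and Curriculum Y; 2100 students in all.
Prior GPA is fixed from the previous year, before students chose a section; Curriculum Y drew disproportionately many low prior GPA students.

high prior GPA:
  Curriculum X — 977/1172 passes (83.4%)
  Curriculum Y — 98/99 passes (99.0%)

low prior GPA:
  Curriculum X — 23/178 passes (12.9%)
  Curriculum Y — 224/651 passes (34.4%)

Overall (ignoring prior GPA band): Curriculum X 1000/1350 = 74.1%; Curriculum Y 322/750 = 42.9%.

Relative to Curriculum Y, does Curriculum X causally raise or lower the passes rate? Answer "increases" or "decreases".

decreases

Curriculum Y is higher inside every prior GPA band stratum but Curriculum X is higher in aggregate. Whether to stratify depends on how prior GPA band relates to the teaching method.
Prior GPA band is set before the teaching method has any effect — it is not caused by the teaching method — and it independently drives the outcome. That makes it a confounder, so the causal comparison is within prior GPA band levels.
Within each level — high prior GPA: 83.4% vs 99.0%; low prior GPA: 12.9% vs 34.4% — Curriculum Y is higher every time.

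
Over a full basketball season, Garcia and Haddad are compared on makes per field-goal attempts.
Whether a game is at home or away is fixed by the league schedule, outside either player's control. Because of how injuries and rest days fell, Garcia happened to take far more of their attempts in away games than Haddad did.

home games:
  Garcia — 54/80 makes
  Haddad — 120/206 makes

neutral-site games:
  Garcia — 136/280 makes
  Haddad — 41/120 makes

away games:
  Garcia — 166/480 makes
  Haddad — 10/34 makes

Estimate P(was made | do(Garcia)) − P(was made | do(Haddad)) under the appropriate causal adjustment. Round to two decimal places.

Within every game venue level Garcia has the higher rate, yet pooled Haddad does — Simpson's reversal.
The imbalance in game venue arose from how field-goal attempts were allocated, not from anything the player did; and game venue independently affects the outcome. The pooled gap is confounded — condition on game venue.
Adjusting over the population distribution of game venue: 0.238·(0.675−0.583) + 0.333·(0.486−0.342) + 0.428·(0.346−0.294) = +0.092.

+0.09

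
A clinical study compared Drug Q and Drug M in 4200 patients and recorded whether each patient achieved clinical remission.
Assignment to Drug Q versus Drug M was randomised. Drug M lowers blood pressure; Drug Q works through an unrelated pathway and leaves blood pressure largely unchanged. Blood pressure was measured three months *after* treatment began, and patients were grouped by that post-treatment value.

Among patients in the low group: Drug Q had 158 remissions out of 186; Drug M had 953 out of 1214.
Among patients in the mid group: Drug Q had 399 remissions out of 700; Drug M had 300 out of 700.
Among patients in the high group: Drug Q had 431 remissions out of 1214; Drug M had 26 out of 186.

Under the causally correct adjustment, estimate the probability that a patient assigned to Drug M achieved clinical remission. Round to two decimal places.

0.61

The blood pressure-specific comparison favours Drug Q throughout, but the pooled figures favour Drug M. The question is whether to condition on blood pressure.
The distribution of blood pressure is itself part of what the drug does — it is an intermediate outcome. Holding it fixed would remove that part of the effect; the total effect is the pooled difference.
So P(outcome | do(Drug M)) is just the pooled rate for Drug M: 1279/2100 = 0.609.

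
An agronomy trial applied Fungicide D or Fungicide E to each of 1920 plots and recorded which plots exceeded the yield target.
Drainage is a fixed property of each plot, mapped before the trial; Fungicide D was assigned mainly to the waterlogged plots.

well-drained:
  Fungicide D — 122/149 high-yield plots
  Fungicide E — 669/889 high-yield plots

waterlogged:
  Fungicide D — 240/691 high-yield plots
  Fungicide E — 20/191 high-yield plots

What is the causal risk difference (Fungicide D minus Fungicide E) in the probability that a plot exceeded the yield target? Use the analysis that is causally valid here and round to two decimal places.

The stratified and pooled comparisons disagree (Fungicide D wins within each field drainage; Fungicide E wins overall), so the answer turns on the causal role of field drainage.
The imbalance in field drainage arose from how plots were allocated, not from anything the fungicide did; and field drainage independently affects the outcome. The pooled gap is confounded — condition on field drainage.
Adjusting over the population distribution of field drainage: 0.541·(0.819−0.753) + 0.459·(0.347−0.105) = +0.147.

+0.15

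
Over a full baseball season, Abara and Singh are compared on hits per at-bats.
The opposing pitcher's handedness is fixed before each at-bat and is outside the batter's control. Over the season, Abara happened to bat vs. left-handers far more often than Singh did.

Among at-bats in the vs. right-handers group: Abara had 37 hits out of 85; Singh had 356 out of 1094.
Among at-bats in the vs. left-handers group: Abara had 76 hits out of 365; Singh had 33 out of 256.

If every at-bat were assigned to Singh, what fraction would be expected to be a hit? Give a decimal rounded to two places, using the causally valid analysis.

0.26

The stratified and pooled comparisons disagree (Abara wins within each pitcher handedness; Singh wins overall), so the answer turns on the causal role of pitcher handedness.
The imbalance in pitcher handedness arose from how at-bats were allocated, not from anything the player did; and pitcher handedness independently affects the outcome. The pooled gap is confounded — condition on pitcher handedness.
Standardising Singh to the population pitcher handedness mix: 0.655·356/1094 + 0.345·33/256 = 0.258.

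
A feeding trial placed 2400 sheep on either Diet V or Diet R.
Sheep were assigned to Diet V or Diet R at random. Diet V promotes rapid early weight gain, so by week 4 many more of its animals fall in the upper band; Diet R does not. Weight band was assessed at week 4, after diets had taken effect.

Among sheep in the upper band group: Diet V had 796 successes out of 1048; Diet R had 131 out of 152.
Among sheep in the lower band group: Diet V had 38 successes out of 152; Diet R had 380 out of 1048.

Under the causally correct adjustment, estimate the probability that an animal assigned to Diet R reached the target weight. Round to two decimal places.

Stratifying would compare diets among sheep the diets themselves sorted into week-4 weight band groups — a form of selection on an intermediate. The unconditioned pooled rates give the total causal effect.
So P(outcome | do(Diet R)) is just the pooled rate for Diet R: 511/1200 = 0.426.

0.43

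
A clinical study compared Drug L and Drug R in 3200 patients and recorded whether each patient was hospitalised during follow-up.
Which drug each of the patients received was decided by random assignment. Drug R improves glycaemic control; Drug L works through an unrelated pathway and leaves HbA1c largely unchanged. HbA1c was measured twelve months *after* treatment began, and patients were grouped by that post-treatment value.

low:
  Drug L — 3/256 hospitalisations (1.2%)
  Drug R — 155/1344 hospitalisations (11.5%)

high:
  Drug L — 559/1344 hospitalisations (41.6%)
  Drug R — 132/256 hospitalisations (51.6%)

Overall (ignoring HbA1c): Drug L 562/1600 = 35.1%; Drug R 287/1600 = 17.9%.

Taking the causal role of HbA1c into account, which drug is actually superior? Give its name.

Drug R

Because the drug influences HbA1c, HbA1c is a post-treatment mediator, not a confounder. Stratifying on it would bias the estimate; the causal effect is the crude pooled difference.
Pooled: Drug L 35.1% vs Drug R 17.9%; Drug R is lower overall.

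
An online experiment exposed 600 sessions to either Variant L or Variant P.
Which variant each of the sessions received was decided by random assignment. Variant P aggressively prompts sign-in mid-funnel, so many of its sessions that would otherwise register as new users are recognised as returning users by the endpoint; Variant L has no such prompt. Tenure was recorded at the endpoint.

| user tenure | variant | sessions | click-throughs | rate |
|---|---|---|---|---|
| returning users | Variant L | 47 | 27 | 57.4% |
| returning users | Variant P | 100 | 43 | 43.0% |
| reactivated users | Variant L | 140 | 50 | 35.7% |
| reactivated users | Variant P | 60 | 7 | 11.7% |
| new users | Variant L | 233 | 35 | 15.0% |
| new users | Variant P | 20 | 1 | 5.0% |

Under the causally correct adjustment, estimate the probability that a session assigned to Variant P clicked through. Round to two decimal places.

Stratifying would compare variants among sessions the variants themselves sorted into user tenure groups — a form of selection on an intermediate. The unconditioned pooled rates give the total causal effect.
So P(outcome | do(Variant P)) is just the pooled rate for Variant P: 51/180 = 0.283.

0.28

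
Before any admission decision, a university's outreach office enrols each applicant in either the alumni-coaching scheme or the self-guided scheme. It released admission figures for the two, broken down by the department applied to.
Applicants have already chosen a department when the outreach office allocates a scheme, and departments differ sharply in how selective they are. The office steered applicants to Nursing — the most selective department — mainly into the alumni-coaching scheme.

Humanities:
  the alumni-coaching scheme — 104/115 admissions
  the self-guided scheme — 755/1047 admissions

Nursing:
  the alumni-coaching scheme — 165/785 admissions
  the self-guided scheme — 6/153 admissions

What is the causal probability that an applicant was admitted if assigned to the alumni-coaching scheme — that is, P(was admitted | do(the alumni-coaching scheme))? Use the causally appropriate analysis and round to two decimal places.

The department-specific comparison favours the alumni-coaching scheme throughout, but the pooled figures favour the self-guided scheme. The question is whether to condition on department.
Department is set before the outreach scheme has any effect — it is not caused by the outreach scheme — and it independently drives the outcome. That makes it a confounder, so the causal comparison is within department levels.
Standardising the alumni-coaching scheme to the population department mix: 0.553·104/115 + 0.447·165/785 = 0.594.

0.59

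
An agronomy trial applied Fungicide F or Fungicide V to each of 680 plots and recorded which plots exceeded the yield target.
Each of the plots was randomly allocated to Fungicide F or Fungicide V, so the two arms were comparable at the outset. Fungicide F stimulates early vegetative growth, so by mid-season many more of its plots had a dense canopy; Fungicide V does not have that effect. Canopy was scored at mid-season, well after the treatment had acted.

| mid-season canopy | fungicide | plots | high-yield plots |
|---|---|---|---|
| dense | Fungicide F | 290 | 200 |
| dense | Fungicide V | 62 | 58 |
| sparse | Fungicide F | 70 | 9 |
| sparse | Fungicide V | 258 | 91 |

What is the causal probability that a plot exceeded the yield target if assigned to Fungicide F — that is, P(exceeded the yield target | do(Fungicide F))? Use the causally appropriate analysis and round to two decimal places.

0.58

Mid-season canopy is recorded after the fungicide and is itself shifted by it — it sits on the causal path from fungicide to outcome. Conditioning on a mediator would strip out part of the effect we want; the pooled comparison gives the total causal effect.
So P(outcome | do(Fungicide F)) is just the pooled rate for Fungicide F: 209/360 = 0.581.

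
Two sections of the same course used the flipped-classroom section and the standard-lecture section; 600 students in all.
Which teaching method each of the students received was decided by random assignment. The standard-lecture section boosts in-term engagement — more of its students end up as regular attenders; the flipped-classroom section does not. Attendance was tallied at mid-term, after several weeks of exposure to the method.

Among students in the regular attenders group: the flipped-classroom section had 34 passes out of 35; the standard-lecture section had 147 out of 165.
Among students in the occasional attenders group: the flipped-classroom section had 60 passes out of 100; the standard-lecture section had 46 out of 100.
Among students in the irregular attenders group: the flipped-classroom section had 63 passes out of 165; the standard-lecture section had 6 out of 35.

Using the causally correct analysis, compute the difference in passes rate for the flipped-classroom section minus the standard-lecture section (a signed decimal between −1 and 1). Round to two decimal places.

Mid-term attendance is downstream of the teaching method. One should not condition on a consequence of treatment, so the overall rates are the right comparison.
The causal difference is the pooled difference: 0.523 − 0.663 = -0.140.

-0.14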